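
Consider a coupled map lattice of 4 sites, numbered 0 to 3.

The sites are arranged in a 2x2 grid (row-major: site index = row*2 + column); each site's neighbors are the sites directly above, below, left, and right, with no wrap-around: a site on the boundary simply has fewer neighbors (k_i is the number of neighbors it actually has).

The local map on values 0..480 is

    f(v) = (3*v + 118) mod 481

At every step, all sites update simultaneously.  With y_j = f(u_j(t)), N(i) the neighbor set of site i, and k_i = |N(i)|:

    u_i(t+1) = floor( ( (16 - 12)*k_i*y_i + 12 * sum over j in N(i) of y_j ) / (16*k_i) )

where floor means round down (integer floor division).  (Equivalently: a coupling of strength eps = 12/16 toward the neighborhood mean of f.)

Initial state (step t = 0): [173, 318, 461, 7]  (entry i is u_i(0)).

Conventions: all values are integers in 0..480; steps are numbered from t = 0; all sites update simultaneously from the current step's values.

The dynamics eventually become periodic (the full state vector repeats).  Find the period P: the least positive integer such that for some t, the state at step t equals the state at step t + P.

Simulating step by step:
t=0: [173, 318, 461, 7]
t=1: [102, 138, 125, 97]
t=2: [129, 325, 315, 125]
t=3: [93, 46, 38, 90]
t=4: [282, 358, 352, 280]
t=5: [166, 237, 232, 285]
t=6: [289, 141, 138, 258]
t=7: [47, 177, 175, 144]
t=8: [188, 165, 163, 141]
t=9: [147, 130, 129, 111]
t=10: [38, 205, 204, 131]
t=11: [245, 161, 160, 195]
t=12: [181, 252, 252, 144]
t=13: [339, 191, 191, 312]
t=14: [200, 151, 151, 180]
t=15: [126, 177, 177, 111]
t=16: [129, 216, 216, 238]
t=17: [219, 211, 211, 301]
t=18: [276, 199, 199, 217]
t=19: [291, 340, 340, 247]
t=20: [139, 196, 196, 226]
t=21: [182, 194, 194, 247]
t=22: [210, 265, 265, 258]
t=23: [390, 362, 362, 426]
t=24: [263, 345, 345, 290]
t=25: [249, 217, 217, 149]
t=26: [312, 247, 247, 237]
t=27: [306, 259, 259, 370]
t=28: [329, 231, 231, 377]
t=29: [283, 243, 243, 319]
t=30: [275, 135, 135, 302]
t=31: [147, 207, 207, 47]
t=32: [213, 190, 190, 258]
t=33: [224, 309, 309, 258]
t=34: [139, 290, 290, 165]
t=35: [33, 76, 76, 52]
t=36: [313, 270, 270, 328]
t=37: [359, 199, 199, 370]
t=38: [233, 245, 245, 242]
t=39: [363, 355, 355, 369]
t=40: [227, 245, 245, 231]
t=41: [358, 336, 336, 361]
t=42: [180, 216, 216, 182]
t=43: [258, 206, 206, 259]
t=44: [294, 373, 373, 294]
t=45: [215, 97, 97, 215]
t=46: [377, 313, 313, 377]
t=47: [143, 239, 239, 143]
t=48: [282, 138, 138, 282]
t=49: [38, 14, 14, 38]
t=50: [178, 214, 214, 178]
t=51: [252, 198, 198, 252]
t=52: [271, 352, 352, 271]
t=53: [271, 390, 390, 271]
t=54: [357, 419, 419, 357]
t=55: [366, 273, 273, 366]
t=56: [405, 304, 304, 405]
t=57: [143, 295, 295, 143]
t=58: [47, 59, 59, 47]
t=59: [286, 268, 268, 286]
t=60: [334, 120, 120, 334]
t=61: [398, 238, 238, 398]
t=62: [350, 350, 350, 350]
t=63: [206, 206, 206, 206]
t=64: [255, 255, 255, 255]
t=65: [402, 402, 402, 402]
t=66: [362, 362, 362, 362]
t=67: [242, 242, 242, 242]
t=68: [363, 363, 363, 363]
t=69: [245, 245, 245, 245]
t=70: [372, 372, 372, 372]
t=71: [272, 272, 272, 272]
t=72: [453, 453, 453, 453]
t=73: [34, 34, 34, 34]
t=74: [220, 220, 220, 220]
t=75: [297, 297, 297, 297]
t=76: [47, 47, 47, 47]
t=77: [259, 259, 259, 259]
t=78: [414, 414, 414, 414]
t=79: [398, 398, 398, 398]
t=80: [350, 350, 350, 350]

Answer: 18
Key observation: The state at step 62, [350, 350, 350, 350], reappears at step 80 — and no state repeats earlier — so the cycle the system enters has period 18.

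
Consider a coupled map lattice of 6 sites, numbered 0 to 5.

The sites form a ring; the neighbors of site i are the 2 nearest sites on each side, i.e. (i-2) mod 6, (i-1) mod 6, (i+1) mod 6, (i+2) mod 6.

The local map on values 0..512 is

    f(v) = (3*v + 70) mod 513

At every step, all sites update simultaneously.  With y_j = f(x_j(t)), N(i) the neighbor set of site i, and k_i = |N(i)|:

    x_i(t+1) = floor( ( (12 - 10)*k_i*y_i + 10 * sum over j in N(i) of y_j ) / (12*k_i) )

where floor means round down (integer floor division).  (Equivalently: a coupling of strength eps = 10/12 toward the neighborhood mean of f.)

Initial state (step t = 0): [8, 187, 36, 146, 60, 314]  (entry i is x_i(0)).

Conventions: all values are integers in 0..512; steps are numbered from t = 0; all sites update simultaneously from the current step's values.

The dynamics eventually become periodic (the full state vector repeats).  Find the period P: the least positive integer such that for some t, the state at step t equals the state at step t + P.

Simulating step by step:
t=0: [8, 187, 36, 146, 60, 314]
t=1: [233, 286, 231, 302, 308, 285]
t=2: [367, 356, 378, 401, 367, 405]
t=3: [168, 191, 164, 185, 196, 178]
t=4: [96, 86, 101, 105, 89, 108]
t=5: [358, 369, 355, 362, 370, 359]
t=6: [131, 124, 133, 133, 125, 135]
t=7: [458, 464, 457, 459, 465, 458]
t=8: [425, 421, 426, 426, 421, 426]
t=9: [315, 318, 315, 315, 318, 315]
t=10: [505, 503, 505, 505, 503, 505]
t=11: [43, 45, 43, 43, 45, 43]
t=12: [201, 200, 201, 201, 200, 201]
t=13: [158, 159, 158, 158, 159, 158]
t=14: [32, 31, 32, 32, 31, 32]
t=15: [164, 165, 164, 164, 165, 164]
t=16: [50, 49, 50, 50, 49, 50]
t=17: [218, 219, 218, 218, 219, 218]
t=18: [212, 211, 212, 212, 211, 212]
t=19: [191, 192, 191, 191, 192, 191]
t=20: [131, 130, 131, 131, 130, 131]
t=21: [461, 462, 461, 461, 462, 461]
t=22: [428, 427, 428, 428, 427, 428]
t=23: [326, 327, 326, 326, 327, 326]
t=24: [23, 22, 23, 23, 22, 23]
t=25: [137, 138, 137, 137, 138, 137]
t=26: [482, 481, 482, 482, 481, 482]
t=27: [488, 489, 488, 488, 489, 488]
t=28: [509, 508, 509, 509, 508, 509]
t=29: [56, 57, 56, 56, 57, 56]
t=30: [239, 238, 239, 239, 238, 239]
t=31: [272, 273, 272, 272, 273, 272]
t=32: [374, 373, 374, 374, 373, 374]
t=33: [164, 165, 164, 164, 165, 164]

Answer: 18
Key observation: The state at step 15, [164, 165, 164, 164, 165, 164], reappears at step 33 — and no state repeats earlier — so the cycle the system enters has period 18.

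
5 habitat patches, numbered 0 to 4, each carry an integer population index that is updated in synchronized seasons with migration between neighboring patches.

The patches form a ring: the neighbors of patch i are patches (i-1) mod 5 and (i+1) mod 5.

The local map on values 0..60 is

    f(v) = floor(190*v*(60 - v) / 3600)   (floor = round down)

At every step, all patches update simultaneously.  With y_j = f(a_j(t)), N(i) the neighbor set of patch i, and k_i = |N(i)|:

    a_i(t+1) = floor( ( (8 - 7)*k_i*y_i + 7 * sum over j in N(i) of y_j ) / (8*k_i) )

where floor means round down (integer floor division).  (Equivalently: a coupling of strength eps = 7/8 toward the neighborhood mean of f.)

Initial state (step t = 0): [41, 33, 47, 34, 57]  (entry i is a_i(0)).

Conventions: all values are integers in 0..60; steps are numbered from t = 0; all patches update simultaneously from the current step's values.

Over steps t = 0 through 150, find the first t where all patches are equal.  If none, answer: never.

Simulating step by step:
t=0: [41, 33, 47, 34, 57]  (not all equal)
t=1: [29, 37, 44, 23, 39]  (not all equal)
t=2: [43, 42, 43, 40, 45]  (not all equal)
t=3: [37, 38, 40, 37, 39]  (not all equal)
t=4: [43, 43, 43, 42, 43]  (not all equal)
t=5: [38, 38, 38, 38, 38]  (all equal)

Answer: 5
Key observation: Synchronization is absorbing here: once all patches are equal they stay equal, and step 5 is the first all-equal step.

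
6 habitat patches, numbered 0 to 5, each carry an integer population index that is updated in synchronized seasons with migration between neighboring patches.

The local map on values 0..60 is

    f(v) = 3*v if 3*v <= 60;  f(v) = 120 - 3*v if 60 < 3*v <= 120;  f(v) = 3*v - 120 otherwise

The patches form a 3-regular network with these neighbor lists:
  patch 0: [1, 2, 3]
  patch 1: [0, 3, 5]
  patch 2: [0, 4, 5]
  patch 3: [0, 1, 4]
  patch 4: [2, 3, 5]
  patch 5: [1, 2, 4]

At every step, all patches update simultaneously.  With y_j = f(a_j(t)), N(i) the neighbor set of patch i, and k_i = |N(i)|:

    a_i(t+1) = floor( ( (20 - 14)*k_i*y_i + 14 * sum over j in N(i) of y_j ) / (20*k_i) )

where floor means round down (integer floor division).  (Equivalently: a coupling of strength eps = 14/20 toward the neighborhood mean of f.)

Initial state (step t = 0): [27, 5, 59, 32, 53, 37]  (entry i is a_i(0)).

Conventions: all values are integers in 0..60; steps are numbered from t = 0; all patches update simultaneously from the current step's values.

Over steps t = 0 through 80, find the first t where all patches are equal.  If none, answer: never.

Simulating step by step:
t=0: [27, 5, 59, 32, 53, 37]  (not all equal)
t=1: [34, 21, 37, 28, 32, 28]  (not all equal)
t=2: [29, 38, 20, 33, 26, 31]  (not all equal)
t=3: [30, 20, 41, 25, 37, 33]  (not all equal)
t=4: [34, 40, 14, 36, 18, 23]  (not all equal)
t=5: [18, 18, 41, 20, 40, 37]  (not all equal)
t=6: [43, 44, 15, 43, 16, 16]  (not all equal)
t=7: [18, 19, 38, 18, 38, 38]  (not all equal)
t=8: [43, 43, 17, 43, 17, 17]  (not all equal)
t=9: [18, 18, 41, 18, 41, 41]  (not all equal)
t=10: [42, 42, 14, 42, 14, 14]  (not all equal)
t=11: [14, 14, 33, 14, 33, 33]  (not all equal)
t=12: [37, 37, 25, 37, 25, 25]  (not all equal)
t=13: [17, 17, 36, 17, 36, 36]  (not all equal)
t=14: [41, 41, 21, 41, 21, 21]  (not all equal)
t=15: [15, 15, 44, 15, 44, 44]  (not all equal)
t=16: [37, 37, 19, 37, 19, 19]  (not all equal)
t=17: [20, 20, 45, 20, 45, 45]  (not all equal)
t=18: [49, 49, 25, 49, 25, 25]  (not all equal)
t=19: [31, 31, 40, 31, 40, 40]  (not all equal)
t=20: [20, 20, 6, 20, 6, 6]  (not all equal)
t=21: [50, 50, 27, 50, 27, 27]  (not all equal)
t=22: [32, 32, 36, 32, 36, 36]  (not all equal)
t=23: [21, 21, 14, 21, 14, 14]  (not all equal)
t=24: [53, 53, 45, 53, 45, 45]  (not all equal)
t=25: [33, 33, 20, 33, 20, 20]  (not all equal)
t=26: [30, 30, 50, 30, 50, 50]  (not all equal)
t=27: [30, 30, 30, 30, 30, 30]  (all equal)

Answer: 27
Key observation: Synchronization is absorbing here: once all patches are equal they stay equal, and step 27 is the first all-equal step.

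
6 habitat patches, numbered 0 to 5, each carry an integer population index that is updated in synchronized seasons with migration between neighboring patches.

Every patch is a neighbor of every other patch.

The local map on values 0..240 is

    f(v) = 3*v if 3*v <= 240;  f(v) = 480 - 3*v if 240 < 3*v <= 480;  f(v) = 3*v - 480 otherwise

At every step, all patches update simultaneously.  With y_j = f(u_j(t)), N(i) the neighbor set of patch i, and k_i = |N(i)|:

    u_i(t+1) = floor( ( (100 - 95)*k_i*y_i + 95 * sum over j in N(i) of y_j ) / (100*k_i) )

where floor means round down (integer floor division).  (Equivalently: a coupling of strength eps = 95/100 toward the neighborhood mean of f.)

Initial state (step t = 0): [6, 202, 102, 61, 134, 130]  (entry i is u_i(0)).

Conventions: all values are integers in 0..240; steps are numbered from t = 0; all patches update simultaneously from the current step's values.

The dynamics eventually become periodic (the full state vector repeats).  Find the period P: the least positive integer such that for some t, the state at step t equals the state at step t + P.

Answer: 8
Key observation: The state at step 6, [105, 105, 105, 105, 105, 105], reappears at step 14 — and no state repeats earlier — so the cycle the system enters has period 8.

Derivation:
t=0: [6, 202, 102, 61, 134, 130]
t=1: [124, 109, 102, 101, 116, 114]
t=2: [152, 146, 143, 142, 149, 148]
t=3: [42, 39, 38, 38, 40, 40]
t=4: [117, 118, 119, 119, 118, 118]
t=5: [125, 125, 125, 125, 125, 125]
t=6: [105, 105, 105, 105, 105, 105]
t=7: [165, 165, 165, 165, 165, 165]
t=8: [15, 15, 15, 15, 15, 15]
t=9: [45, 45, 45, 45, 45, 45]
t=10: [135, 135, 135, 135, 135, 135]
t=11: [75, 75, 75, 75, 75, 75]
t=12: [225, 225, 225, 225, 225, 225]
t=13: [195, 195, 195, 195, 195, 195]
t=14: [105, 105, 105, 105, 105, 105]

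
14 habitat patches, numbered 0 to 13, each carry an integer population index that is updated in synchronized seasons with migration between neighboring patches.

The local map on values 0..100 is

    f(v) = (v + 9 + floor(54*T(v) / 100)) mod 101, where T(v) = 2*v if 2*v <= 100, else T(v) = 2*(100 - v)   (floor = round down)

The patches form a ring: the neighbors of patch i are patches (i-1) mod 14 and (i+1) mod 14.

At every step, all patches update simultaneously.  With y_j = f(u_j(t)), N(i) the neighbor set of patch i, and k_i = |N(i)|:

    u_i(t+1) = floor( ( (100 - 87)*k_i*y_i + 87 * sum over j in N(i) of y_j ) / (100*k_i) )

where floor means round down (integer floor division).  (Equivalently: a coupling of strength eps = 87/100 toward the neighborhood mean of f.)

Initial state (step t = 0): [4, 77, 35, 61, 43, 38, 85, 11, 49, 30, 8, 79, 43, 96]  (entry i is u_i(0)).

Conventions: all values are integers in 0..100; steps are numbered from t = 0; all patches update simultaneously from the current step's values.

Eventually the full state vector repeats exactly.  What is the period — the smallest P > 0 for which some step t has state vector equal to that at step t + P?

Answer: 3
Key observation: The state at step 14, [10, 10, 10, 10, 10, 10, 10, 10, 10, 10, 10, 10, 10, 10], reappears at step 17 — and no state repeats earlier — so the cycle the system enters has period 3.

Derivation:
t=0: [4, 77, 35, 61, 43, 38, 85, 11, 49, 30, 8, 79, 43, 96]
t=1: [9, 43, 19, 79, 55, 57, 52, 11, 45, 24, 38, 54, 20, 51]
t=2: [50, 45, 52, 26, 10, 11, 19, 9, 38, 46, 41, 61, 16, 34]
t=3: [36, 10, 29, 25, 44, 37, 31, 62, 24, 79, 18, 60, 44, 33]
t=4: [56, 69, 48, 81, 76, 86, 51, 58, 16, 46, 14, 64, 51, 89]
t=5: [9, 9, 9, 8, 9, 9, 10, 24, 11, 35, 10, 22, 9, 10]
t=6: [27, 27, 26, 26, 26, 27, 40, 33, 64, 36, 62, 31, 39, 27]
t=7: [65, 64, 63, 63, 63, 75, 73, 54, 70, 19, 69, 53, 71, 75]
t=8: [10, 10, 10, 10, 10, 10, 10, 10, 26, 14, 26, 10, 10, 10]
t=9: [29, 29, 29, 29, 29, 29, 29, 43, 37, 59, 37, 43, 29, 29]
t=10: [69, 69, 69, 69, 69, 69, 81, 79, 58, 75, 58, 79, 81, 69]
t=11: [10, 10, 10, 10, 10, 9, 9, 9, 9, 10, 9, 9, 9, 9]
t=12: [28, 29, 29, 29, 28, 27, 27, 27, 27, 27, 27, 27, 27, 27]
t=13: [67, 68, 69, 68, 67, 65, 65, 65, 65, 65, 65, 65, 65, 65]
t=14: [10, 10, 10, 10, 10, 10, 10, 10, 10, 10, 10, 10, 10, 10]
t=15: [29, 29, 29, 29, 29, 29, 29, 29, 29, 29, 29, 29, 29, 29]
t=16: [69, 69, 69, 69, 69, 69, 69, 69, 69, 69, 69, 69, 69, 69]
t=17: [10, 10, 10, 10, 10, 10, 10, 10, 10, 10, 10, 10, 10, 10]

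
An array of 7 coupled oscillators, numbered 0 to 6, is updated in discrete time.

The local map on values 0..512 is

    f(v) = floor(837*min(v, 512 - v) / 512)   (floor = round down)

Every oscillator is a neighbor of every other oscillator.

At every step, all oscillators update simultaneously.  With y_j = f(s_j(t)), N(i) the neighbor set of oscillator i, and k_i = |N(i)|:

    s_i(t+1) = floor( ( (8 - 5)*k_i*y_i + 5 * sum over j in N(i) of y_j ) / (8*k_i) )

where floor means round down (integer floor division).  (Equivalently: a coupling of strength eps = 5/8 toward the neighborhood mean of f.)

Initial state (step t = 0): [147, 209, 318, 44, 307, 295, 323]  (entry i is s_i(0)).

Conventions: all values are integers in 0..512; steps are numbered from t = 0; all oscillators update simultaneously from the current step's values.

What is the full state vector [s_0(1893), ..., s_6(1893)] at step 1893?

Simulating step by step:
t=0: [147, 209, 318, 44, 307, 295, 323]
t=1: [269, 297, 290, 224, 295, 300, 288]
t=2: [372, 359, 362, 363, 360, 358, 363]
t=3: [239, 245, 244, 243, 245, 245, 243]
t=4: [395, 398, 397, 397, 398, 398, 397]
t=5: [188, 186, 187, 187, 186, 186, 187]
t=6: [305, 304, 304, 304, 304, 304, 304]
t=7: [339, 339, 339, 339, 339, 339, 339]
t=8: [282, 282, 282, 282, 282, 282, 282]
t=9: [375, 375, 375, 375, 375, 375, 375]
t=10: [223, 223, 223, 223, 223, 223, 223]
t=11: [364, 364, 364, 364, 364, 364, 364]
t=12: [241, 241, 241, 241, 241, 241, 241]
t=13: [393, 393, 393, 393, 393, 393, 393]
t=14: [194, 194, 194, 194, 194, 194, 194]
t=15: [317, 317, 317, 317, 317, 317, 317]
t=16: [318, 318, 318, 318, 318, 318, 318]
t=17: [317, 317, 317, 317, 317, 317, 317]

Answer: [317, 317, 317, 317, 317, 317, 317]
Key observation: The state at step 15, [317, 317, 317, 317, 317, 317, 317], reappears at step 17: the system is in a cycle of period 2 from step 15 on.  Therefore the state at step 1893 equals the state at step 15 + ((1893 - 15) mod 2) = 15, which is [317, 317, 317, 317, 317, 317, 317].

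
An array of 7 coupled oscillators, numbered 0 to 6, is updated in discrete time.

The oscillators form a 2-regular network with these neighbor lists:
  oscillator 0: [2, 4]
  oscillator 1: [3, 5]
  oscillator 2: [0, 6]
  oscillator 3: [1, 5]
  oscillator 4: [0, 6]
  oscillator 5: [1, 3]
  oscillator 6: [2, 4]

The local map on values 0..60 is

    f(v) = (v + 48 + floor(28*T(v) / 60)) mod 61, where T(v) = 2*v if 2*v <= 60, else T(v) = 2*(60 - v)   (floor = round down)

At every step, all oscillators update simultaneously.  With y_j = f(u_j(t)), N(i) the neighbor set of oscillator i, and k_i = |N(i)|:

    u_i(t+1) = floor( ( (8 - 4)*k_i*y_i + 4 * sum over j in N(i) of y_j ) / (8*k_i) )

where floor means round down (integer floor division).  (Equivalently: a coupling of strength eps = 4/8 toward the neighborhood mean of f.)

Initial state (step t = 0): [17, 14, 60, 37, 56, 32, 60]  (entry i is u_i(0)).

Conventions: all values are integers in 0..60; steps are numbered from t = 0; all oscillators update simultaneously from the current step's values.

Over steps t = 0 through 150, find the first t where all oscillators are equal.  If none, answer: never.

Simulating step by step:
t=0: [17, 14, 60, 37, 56, 32, 60]  (not all equal)
t=1: [32, 29, 40, 37, 39, 37, 46]  (not all equal)
t=2: [45, 44, 45, 44, 45, 44, 45]  (not all equal)
t=3: [46, 45, 46, 45, 46, 45, 46]  (not all equal)
t=4: [46, 46, 46, 46, 46, 46, 46]  (all equal)

Answer: 4
Key observation: Synchronization is absorbing here: once all oscillators are equal they stay equal, and step 4 is the first all-equal step.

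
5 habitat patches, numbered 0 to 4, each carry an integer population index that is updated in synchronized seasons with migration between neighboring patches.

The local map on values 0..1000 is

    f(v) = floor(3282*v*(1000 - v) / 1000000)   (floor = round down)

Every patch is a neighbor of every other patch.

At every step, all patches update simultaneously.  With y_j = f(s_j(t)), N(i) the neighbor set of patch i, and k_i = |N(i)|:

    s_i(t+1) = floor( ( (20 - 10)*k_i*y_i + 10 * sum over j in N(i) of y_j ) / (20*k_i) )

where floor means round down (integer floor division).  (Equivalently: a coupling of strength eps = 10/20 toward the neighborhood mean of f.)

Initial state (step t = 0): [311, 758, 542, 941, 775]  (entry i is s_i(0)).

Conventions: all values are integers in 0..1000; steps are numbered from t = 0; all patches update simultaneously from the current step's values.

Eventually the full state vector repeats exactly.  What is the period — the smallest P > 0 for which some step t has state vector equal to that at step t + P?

Simulating step by step:
t=0: [311, 758, 542, 941, 775]
t=1: [622, 584, 664, 427, 573]
t=2: [777, 787, 762, 789, 789]
t=3: [563, 556, 573, 555, 555]
t=4: [807, 808, 806, 808, 808]
t=5: [510, 509, 511, 509, 509]
t=6: [820, 820, 820, 820, 820]
t=7: [484, 484, 484, 484, 484]
t=8: [819, 819, 819, 819, 819]
t=9: [486, 486, 486, 486, 486]
t=10: [819, 819, 819, 819, 819]

Answer: 2
Key observation: The state at step 8, [819, 819, 819, 819, 819], reappears at step 10 — and no state repeats earlier — so the cycle the system enters has period 2.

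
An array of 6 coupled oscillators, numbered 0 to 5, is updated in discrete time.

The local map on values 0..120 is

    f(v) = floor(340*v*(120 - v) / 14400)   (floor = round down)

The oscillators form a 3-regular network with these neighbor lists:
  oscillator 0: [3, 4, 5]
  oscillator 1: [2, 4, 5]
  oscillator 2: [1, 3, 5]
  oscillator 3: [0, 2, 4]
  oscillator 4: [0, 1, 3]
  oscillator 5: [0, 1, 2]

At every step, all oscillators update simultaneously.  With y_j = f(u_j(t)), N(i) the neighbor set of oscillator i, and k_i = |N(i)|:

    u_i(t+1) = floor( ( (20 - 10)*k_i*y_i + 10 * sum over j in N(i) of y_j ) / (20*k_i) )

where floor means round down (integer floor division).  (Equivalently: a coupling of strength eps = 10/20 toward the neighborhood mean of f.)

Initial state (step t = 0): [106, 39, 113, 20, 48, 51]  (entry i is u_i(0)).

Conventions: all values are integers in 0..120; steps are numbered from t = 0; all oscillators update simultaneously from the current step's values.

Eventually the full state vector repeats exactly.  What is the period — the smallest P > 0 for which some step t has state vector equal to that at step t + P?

Answer: 2
Key observation: The state at step 8, [78, 78, 78, 78, 78, 78], reappears at step 10 — and no state repeats earlier — so the cycle the system enters has period 2.

Derivation:
t=0: [106, 39, 113, 20, 48, 51]
t=1: [52, 67, 43, 45, 66, 62]
t=2: [82, 82, 80, 80, 82, 82]
t=3: [73, 73, 74, 74, 73, 73]
t=4: [80, 80, 80, 80, 80, 80]
t=5: [75, 75, 75, 75, 75, 75]
t=6: [79, 79, 79, 79, 79, 79]
t=7: [76, 76, 76, 76, 76, 76]
t=8: [78, 78, 78, 78, 78, 78]
t=9: [77, 77, 77, 77, 77, 77]
t=10: [78, 78, 78, 78, 78, 78]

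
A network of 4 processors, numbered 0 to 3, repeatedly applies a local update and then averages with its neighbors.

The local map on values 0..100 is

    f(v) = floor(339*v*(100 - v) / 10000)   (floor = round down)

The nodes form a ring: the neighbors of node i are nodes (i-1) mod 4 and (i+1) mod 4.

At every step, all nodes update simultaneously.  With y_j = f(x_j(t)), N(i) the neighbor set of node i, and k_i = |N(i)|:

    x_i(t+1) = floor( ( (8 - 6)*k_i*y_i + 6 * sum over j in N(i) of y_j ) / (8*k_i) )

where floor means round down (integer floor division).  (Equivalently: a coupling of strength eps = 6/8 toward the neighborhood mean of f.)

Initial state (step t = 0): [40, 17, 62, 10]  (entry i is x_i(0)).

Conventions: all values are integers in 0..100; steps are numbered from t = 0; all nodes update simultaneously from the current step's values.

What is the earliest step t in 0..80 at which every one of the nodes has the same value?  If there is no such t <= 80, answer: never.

Answer: 6
Key observation: Synchronization is absorbing here: once all nodes are equal they stay equal, and step 6 is the first all-equal step.

Derivation:
t=0: [40, 17, 62, 10]  (not all equal)
t=1: [49, 71, 48, 67]  (not all equal)
t=2: [74, 80, 74, 81]  (not all equal)
t=3: [56, 62, 56, 61]  (not all equal)
t=4: [80, 82, 80, 82]  (not all equal)
t=5: [51, 53, 51, 53]  (not all equal)
t=6: [84, 84, 84, 84]  (all equal)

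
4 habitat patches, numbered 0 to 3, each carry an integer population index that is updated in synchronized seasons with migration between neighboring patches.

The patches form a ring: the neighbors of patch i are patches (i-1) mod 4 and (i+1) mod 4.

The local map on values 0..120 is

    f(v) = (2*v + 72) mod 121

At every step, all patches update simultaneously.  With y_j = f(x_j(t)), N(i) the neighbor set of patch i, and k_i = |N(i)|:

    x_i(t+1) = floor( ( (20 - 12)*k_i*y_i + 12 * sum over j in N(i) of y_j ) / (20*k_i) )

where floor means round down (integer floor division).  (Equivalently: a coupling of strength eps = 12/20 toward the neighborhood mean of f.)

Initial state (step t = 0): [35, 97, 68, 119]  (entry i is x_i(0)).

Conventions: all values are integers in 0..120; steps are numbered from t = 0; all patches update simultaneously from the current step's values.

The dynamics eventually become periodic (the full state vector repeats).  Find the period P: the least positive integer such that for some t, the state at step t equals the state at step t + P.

Answer: 10
Key observation: The state at step 63, [92, 92, 95, 95], reappears at step 73 — and no state repeats earlier — so the cycle the system enters has period 10.

Derivation:
t=0: [35, 97, 68, 119]
t=1: [36, 42, 62, 59]
t=2: [40, 43, 61, 57]
t=3: [43, 46, 59, 57]
t=4: [47, 49, 60, 57]
t=5: [52, 54, 62, 60]
t=6: [61, 62, 69, 67]
t=7: [77, 78, 83, 82]
t=8: [108, 109, 113, 112]
t=9: [49, 49, 53, 52]
t=10: [50, 51, 54, 53]
t=11: [53, 54, 56, 55]
t=12: [58, 59, 61, 60]
t=13: [68, 69, 71, 70]
t=14: [88, 89, 91, 90]
t=15: [7, 8, 10, 9]
t=16: [87, 88, 90, 89]
t=17: [5, 6, 8, 7]
t=18: [83, 84, 86, 85]
t=19: [82, 83, 36, 35]
t=20: [87, 88, 50, 49]
t=21: [18, 18, 36, 36]
t=22: [82, 82, 48, 48]
t=23: [94, 94, 67, 67]
t=24: [38, 38, 64, 64]
t=25: [42, 42, 63, 63]
t=26: [47, 47, 64, 64]
t=27: [55, 55, 68, 68]
t=28: [68, 68, 79, 79]
t=29: [93, 93, 102, 102]
t=30: [21, 21, 28, 28]
t=31: [81, 81, 39, 39]
t=32: [87, 87, 54, 54]
t=33: [20, 20, 42, 42]
t=34: [88, 88, 58, 58]
t=35: [24, 24, 48, 48]
t=36: [98, 98, 68, 68]
t=37: [44, 44, 68, 68]
t=38: [53, 53, 72, 72]
t=39: [68, 68, 83, 83]
t=40: [96, 96, 108, 108]
t=41: [29, 29, 38, 38]
t=42: [14, 14, 21, 21]
t=43: [104, 104, 109, 109]
t=44: [41, 41, 45, 45]
t=45: [35, 35, 38, 38]
t=46: [22, 22, 25, 25]
t=47: [81, 81, 35, 35]
t=48: [85, 85, 48, 48]
t=49: [14, 14, 32, 32]
t=50: [74, 74, 40, 40]
t=51: [78, 78, 51, 51]
t=52: [90, 90, 69, 69]
t=53: [33, 33, 65, 65]
t=54: [36, 36, 61, 61]
t=55: [38, 38, 58, 58]
t=56: [39, 39, 55, 55]
t=57: [38, 38, 51, 51]
t=58: [34, 34, 45, 45]
t=59: [25, 25, 34, 34]
t=60: [6, 6, 13, 13]
t=61: [88, 88, 93, 93]
t=62: [9, 9, 13, 13]
t=63: [92, 92, 95, 95]
t=64: [15, 15, 18, 18]
t=65: [103, 103, 106, 106]
t=66: [37, 37, 40, 40]
t=67: [26, 26, 29, 29]
t=68: [4, 4, 7, 7]
t=69: [81, 81, 84, 84]
t=70: [114, 114, 117, 117]
t=71: [59, 59, 62, 62]
t=72: [70, 70, 73, 73]
t=73: [92, 92, 95, 95]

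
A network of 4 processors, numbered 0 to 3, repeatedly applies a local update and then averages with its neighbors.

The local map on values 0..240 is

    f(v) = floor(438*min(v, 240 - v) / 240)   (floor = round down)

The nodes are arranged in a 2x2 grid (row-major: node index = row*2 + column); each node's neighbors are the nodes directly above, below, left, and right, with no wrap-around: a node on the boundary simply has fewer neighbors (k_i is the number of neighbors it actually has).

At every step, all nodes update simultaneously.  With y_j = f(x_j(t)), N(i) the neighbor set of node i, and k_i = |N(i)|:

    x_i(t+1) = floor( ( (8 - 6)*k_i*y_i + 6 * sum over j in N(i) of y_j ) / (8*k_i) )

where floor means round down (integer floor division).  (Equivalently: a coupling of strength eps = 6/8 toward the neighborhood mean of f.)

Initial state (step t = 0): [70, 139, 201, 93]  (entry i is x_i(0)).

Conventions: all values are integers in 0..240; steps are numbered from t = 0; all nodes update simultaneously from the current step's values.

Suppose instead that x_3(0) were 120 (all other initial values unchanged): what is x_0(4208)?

Simulating step by step:
t=0: [70, 139, 201, 120]
t=1: [127, 175, 147, 150]
t=2: [159, 168, 181, 148]
t=3: [126, 150, 144, 131]
t=4: [179, 193, 196, 176]
t=5: [89, 106, 105, 90]
t=6: [184, 170, 170, 185]
t=7: [120, 107, 107, 120]
t=8: [201, 213, 213, 201]
t=9: [54, 65, 65, 54]
t=10: [113, 103, 103, 113]
t=11: [191, 201, 201, 191]
t=12: [75, 84, 84, 75]
t=13: [148, 140, 140, 148]
t=14: [178, 170, 170, 178]
t=15: [123, 116, 116, 123]
t=16: [211, 212, 212, 211]
t=17: [51, 51, 51, 51]
t=18: [93, 93, 93, 93]
t=19: [169, 169, 169, 169]
t=20: [129, 129, 129, 129]
t=21: [202, 202, 202, 202]
t=22: [69, 69, 69, 69]
t=23: [125, 125, 125, 125]
t=24: [209, 209, 209, 209]
t=25: [56, 56, 56, 56]
t=26: [102, 102, 102, 102]
t=27: [186, 186, 186, 186]
t=28: [98, 98, 98, 98]
t=29: [178, 178, 178, 178]
t=30: [113, 113, 113, 113]
t=31: [206, 206, 206, 206]
t=32: [62, 62, 62, 62]
t=33: [113, 113, 113, 113]

Answer: x_0(4208) = 62
Key observation: The state at step 30, [113, 113, 113, 113], reappears at step 33: the system is in a cycle of period 3 from step 30 on.  Therefore the state at step 4208 equals the state at step 30 + ((4208 - 30) mod 3) = 32, which is [62, 62, 62, 62].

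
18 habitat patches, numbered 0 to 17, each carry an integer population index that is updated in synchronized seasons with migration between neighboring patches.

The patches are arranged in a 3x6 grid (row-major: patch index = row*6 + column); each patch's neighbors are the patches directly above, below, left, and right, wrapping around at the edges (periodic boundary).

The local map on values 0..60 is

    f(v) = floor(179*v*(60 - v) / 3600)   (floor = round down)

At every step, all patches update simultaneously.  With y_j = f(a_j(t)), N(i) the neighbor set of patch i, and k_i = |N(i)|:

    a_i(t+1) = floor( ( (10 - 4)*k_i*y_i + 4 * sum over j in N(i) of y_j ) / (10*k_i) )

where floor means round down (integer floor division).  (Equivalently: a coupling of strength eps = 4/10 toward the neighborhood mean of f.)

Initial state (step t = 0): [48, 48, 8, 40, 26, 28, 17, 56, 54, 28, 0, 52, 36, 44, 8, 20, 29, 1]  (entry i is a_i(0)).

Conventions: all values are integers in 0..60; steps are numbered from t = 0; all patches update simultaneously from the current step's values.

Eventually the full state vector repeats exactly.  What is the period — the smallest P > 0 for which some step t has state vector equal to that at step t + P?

Answer: 2
Key observation: The state at step 5, [38, 38, 38, 38, 39, 39, 38, 38, 38, 39, 39, 39, 38, 38, 38, 39, 39, 39], reappears at step 7 — and no state repeats earlier — so the cycle the system enters has period 2.

Derivation:
t=0: [48, 48, 8, 40, 26, 28, 17, 56, 54, 28, 0, 52, 36, 44, 8, 20, 29, 1]
t=1: [31, 26, 22, 38, 38, 35, 31, 18, 19, 35, 15, 20, 35, 31, 23, 38, 34, 16]
t=2: [43, 42, 41, 41, 40, 41, 42, 39, 39, 41, 36, 38, 42, 42, 41, 41, 40, 37]
t=3: [36, 37, 38, 38, 39, 38, 37, 39, 39, 38, 40, 40, 37, 37, 38, 38, 39, 40]
t=4: [41, 41, 41, 40, 40, 40, 41, 40, 40, 40, 39, 39, 41, 41, 41, 40, 39, 39]
t=5: [38, 38, 38, 38, 39, 39, 38, 38, 38, 39, 39, 39, 38, 38, 38, 39, 39, 39]
t=6: [40, 41, 41, 40, 40, 40, 40, 41, 40, 40, 40, 40, 40, 41, 40, 40, 40, 40]
t=7: [38, 38, 38, 38, 39, 39, 38, 38, 38, 39, 39, 39, 38, 38, 38, 39, 39, 39]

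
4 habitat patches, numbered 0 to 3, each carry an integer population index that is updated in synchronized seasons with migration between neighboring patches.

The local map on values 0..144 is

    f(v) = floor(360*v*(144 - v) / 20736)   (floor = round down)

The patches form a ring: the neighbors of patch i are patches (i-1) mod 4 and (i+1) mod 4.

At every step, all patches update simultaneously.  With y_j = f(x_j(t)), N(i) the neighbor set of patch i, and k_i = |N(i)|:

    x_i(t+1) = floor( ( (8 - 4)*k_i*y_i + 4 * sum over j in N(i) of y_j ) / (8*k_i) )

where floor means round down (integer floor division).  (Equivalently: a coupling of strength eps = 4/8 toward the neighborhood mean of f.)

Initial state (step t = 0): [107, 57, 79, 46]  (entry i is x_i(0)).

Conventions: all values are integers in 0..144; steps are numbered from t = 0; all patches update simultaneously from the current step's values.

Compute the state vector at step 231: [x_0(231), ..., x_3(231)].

Answer: [86, 86, 86, 86]
Key observation: The state at step 5, [86, 86, 86, 86], reappears at step 6: the system is in a cycle of period 1 from step 5 on.  Therefore the state at step 231 equals the state at step 5 + ((231 - 5) mod 1) = 5, which is [86, 86, 86, 86].

Derivation:
t=0: [107, 57, 79, 46]
t=1: [75, 82, 85, 78]
t=2: [88, 88, 87, 88]
t=3: [85, 85, 85, 85]
t=4: [87, 87, 87, 87]
t=5: [86, 86, 86, 86]
t=6: [86, 86, 86, 86]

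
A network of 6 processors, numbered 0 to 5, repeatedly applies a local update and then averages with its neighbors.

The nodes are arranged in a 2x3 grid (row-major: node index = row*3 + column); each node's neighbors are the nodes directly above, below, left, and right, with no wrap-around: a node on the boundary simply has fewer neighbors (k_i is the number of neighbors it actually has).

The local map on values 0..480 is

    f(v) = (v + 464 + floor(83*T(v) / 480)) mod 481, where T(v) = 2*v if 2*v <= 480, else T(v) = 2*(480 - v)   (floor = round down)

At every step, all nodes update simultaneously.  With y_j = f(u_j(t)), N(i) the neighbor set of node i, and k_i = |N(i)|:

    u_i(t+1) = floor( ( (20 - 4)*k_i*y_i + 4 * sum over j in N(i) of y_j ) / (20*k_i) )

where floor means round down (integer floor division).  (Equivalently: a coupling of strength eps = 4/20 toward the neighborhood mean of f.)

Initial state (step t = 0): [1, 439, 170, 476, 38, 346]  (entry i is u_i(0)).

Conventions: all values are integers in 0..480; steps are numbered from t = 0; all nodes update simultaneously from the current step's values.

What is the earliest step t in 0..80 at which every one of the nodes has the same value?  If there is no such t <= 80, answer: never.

Answer: 12
Key observation: Synchronization is absorbing here: once all nodes are equal they stay equal, and step 12 is the first all-equal step.

Derivation:
t=0: [1, 439, 170, 476, 38, 346]  (not all equal)
t=1: [461, 396, 249, 417, 111, 324]  (not all equal)
t=2: [442, 385, 325, 395, 184, 332]  (not all equal)
t=3: [431, 388, 365, 392, 262, 351]  (not all equal)
t=4: [424, 397, 387, 399, 335, 373]  (not all equal)
t=5: [422, 406, 401, 407, 375, 391]  (not all equal)
t=6: [422, 413, 410, 413, 397, 403]  (not all equal)
t=7: [423, 418, 416, 418, 409, 412]  (not all equal)
t=8: [424, 421, 420, 421, 416, 418]  (not all equal)
t=9: [425, 423, 423, 423, 421, 422]  (not all equal)
t=10: [426, 425, 425, 425, 424, 424]  (not all equal)
t=11: [427, 426, 426, 426, 426, 426]  (not all equal)
t=12: [427, 427, 427, 427, 427, 427]  (all equal)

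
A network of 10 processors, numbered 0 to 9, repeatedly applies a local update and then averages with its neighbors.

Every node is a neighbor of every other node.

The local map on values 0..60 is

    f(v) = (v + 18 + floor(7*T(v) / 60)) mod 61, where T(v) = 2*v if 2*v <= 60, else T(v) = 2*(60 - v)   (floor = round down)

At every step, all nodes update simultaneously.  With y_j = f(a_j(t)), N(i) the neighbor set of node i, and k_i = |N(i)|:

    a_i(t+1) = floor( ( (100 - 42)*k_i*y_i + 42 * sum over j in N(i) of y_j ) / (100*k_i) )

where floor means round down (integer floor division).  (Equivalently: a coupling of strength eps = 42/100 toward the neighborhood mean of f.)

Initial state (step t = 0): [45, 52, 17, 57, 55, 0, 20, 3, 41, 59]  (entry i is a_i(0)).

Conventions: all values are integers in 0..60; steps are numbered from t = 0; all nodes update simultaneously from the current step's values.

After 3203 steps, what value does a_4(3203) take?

Answer: a_4(3203) = 43
Key observation: The state at step 13, [21, 21, 21, 21, 21, 21, 21, 21, 21, 21], reappears at step 16: the system is in a cycle of period 3 from step 13 on.  Therefore the state at step 3203 equals the state at step 13 + ((3203 - 13) mod 3) = 14, which is [43, 43, 43, 43, 43, 43, 43, 43, 43, 43].

Derivation:
t=0: [45, 52, 17, 57, 55, 0, 20, 3, 41, 59]
t=1: [11, 13, 28, 15, 15, 17, 30, 19, 9, 16]
t=2: [34, 36, 45, 37, 37, 38, 47, 40, 33, 37]
t=3: [48, 48, 19, 49, 49, 17, 20, 17, 47, 49]
t=4: [13, 13, 31, 13, 13, 29, 31, 29, 13, 13]
t=5: [37, 37, 48, 37, 37, 47, 48, 47, 37, 37]
t=6: [50, 50, 21, 50, 50, 21, 21, 21, 50, 50]
t=7: [15, 15, 33, 15, 15, 33, 33, 33, 15, 15]
t=8: [39, 39, 51, 39, 39, 51, 51, 51, 39, 39]
t=9: [1, 1, 7, 1, 1, 7, 7, 7, 1, 1]
t=10: [20, 20, 24, 20, 20, 24, 24, 24, 20, 20]
t=11: [42, 42, 45, 42, 42, 45, 45, 45, 42, 42]
t=12: [3, 3, 4, 3, 3, 4, 4, 4, 3, 3]
t=13: [21, 21, 21, 21, 21, 21, 21, 21, 21, 21]
t=14: [43, 43, 43, 43, 43, 43, 43, 43, 43, 43]
t=15: [3, 3, 3, 3, 3, 3, 3, 3, 3, 3]
t=16: [21, 21, 21, 21, 21, 21, 21, 21, 21, 21]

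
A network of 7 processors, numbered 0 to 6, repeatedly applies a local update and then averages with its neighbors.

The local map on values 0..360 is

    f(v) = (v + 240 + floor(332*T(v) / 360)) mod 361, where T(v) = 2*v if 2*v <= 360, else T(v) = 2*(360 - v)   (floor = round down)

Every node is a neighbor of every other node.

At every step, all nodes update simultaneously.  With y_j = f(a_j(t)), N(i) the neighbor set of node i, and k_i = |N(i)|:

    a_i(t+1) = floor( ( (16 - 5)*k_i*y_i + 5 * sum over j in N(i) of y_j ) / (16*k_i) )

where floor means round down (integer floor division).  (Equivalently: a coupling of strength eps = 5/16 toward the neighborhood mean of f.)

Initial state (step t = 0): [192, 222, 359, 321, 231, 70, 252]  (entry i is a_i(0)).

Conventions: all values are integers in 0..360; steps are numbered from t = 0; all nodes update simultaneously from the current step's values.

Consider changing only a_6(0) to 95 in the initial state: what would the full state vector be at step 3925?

Answer: [294, 294, 294, 294, 294, 294, 294]
Key observation: The state at step 13, [294, 294, 294, 294, 294, 294, 294], reappears at step 14: the system is in a cycle of period 1 from step 13 on.  Therefore the state at step 3925 equals the state at step 13 + ((3925 - 13) mod 1) = 13, which is [294, 294, 294, 294, 294, 294, 294].

Derivation:
t=0: [192, 222, 359, 321, 231, 70, 95]
t=1: [88, 301, 227, 248, 296, 125, 170]
t=2: [166, 267, 307, 296, 271, 233, 85]
t=3: [328, 306, 285, 291, 304, 325, 181]
t=4: [259, 270, 282, 278, 271, 260, 108]
t=5: [313, 308, 301, 303, 307, 313, 226]
t=6: [283, 285, 289, 289, 286, 283, 330]
t=7: [301, 299, 297, 297, 299, 301, 275]
t=8: [289, 291, 292, 292, 291, 289, 303]
t=9: [297, 296, 295, 295, 296, 297, 290]
t=10: [292, 293, 293, 293, 293, 292, 296]
t=11: [295, 295, 295, 295, 295, 295, 293]
t=12: [293, 293, 293, 293, 293, 293, 294]
t=13: [294, 294, 294, 294, 294, 294, 294]
t=14: [294, 294, 294, 294, 294, 294, 294]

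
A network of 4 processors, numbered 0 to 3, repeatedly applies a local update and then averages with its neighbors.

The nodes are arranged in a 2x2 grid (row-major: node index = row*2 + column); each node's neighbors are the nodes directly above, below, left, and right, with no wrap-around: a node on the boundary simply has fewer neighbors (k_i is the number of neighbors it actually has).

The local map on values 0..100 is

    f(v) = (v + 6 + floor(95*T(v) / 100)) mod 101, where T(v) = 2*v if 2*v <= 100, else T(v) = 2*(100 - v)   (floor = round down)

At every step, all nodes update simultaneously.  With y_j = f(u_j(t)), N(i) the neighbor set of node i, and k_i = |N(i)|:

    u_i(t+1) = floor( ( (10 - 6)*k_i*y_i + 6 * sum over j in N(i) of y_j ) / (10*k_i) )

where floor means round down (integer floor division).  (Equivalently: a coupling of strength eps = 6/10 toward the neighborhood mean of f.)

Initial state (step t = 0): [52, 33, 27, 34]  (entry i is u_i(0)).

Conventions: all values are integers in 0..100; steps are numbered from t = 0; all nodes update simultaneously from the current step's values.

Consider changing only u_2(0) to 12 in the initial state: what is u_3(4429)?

Answer: u_3(4429) = 66
Key observation: The state at step 16, [23, 23, 23, 23], reappears at step 28: the system is in a cycle of period 12 from step 16 on.  Therefore the state at step 4429 equals the state at step 16 + ((4429 - 16) mod 12) = 25, which is [66, 66, 66, 66].

Derivation:
t=0: [52, 33, 12, 34]
t=1: [31, 15, 31, 13]
t=2: [81, 61, 79, 60]
t=3: [27, 34, 28, 35]
t=4: [60, 28, 61, 29]
t=5: [54, 74, 55, 74]
t=6: [40, 33, 40, 33]
t=7: [14, 6, 14, 6]
t=8: [39, 29, 39, 29]
t=9: [39, 68, 39, 68]
t=10: [22, 28, 22, 28]
t=11: [74, 81, 74, 81]
t=12: [26, 23, 26, 23]
t=13: [78, 74, 78, 74]
t=14: [25, 26, 25, 26]
t=15: [78, 80, 78, 80]
t=16: [23, 23, 23, 23]
t=17: [72, 72, 72, 72]
t=18: [30, 30, 30, 30]
t=19: [93, 93, 93, 93]
t=20: [11, 11, 11, 11]
t=21: [37, 37, 37, 37]
t=22: [12, 12, 12, 12]
t=23: [40, 40, 40, 40]
t=24: [21, 21, 21, 21]
t=25: [66, 66, 66, 66]
t=26: [35, 35, 35, 35]
t=27: [6, 6, 6, 6]
t=28: [23, 23, 23, 23]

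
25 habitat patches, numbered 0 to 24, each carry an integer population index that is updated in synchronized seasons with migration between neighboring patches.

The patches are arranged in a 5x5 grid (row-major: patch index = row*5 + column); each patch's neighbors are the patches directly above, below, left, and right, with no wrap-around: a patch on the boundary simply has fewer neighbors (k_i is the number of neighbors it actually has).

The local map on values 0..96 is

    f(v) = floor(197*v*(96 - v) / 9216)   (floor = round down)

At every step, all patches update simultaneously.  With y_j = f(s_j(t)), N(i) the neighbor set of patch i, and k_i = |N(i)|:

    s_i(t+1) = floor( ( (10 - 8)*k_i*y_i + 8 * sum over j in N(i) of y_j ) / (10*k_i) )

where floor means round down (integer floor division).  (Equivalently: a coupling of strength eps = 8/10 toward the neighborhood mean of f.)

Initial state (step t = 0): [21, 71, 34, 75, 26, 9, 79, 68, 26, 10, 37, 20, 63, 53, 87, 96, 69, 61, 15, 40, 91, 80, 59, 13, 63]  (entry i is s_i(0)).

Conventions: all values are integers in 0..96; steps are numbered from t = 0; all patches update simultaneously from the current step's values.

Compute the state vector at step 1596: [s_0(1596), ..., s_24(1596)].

Answer: [49, 49, 49, 49, 49, 49, 49, 49, 49, 49, 49, 49, 49, 49, 49, 49, 49, 49, 49, 49, 49, 49, 49, 49, 49]
Key observation: The state at step 5, [49, 49, 49, 49, 49, 49, 49, 49, 49, 49, 49, 49, 49, 49, 49, 49, 49, 49, 49, 49, 49, 49, 49, 49, 49], reappears at step 6: the system is in a cycle of period 1 from step 5 on.  Therefore the state at step 1596 equals the state at step 5 + ((1596 - 5) mod 1) = 5, which is [49, 49, 49, 49, 49, 49, 49, 49, 49, 49, 49, 49, 49, 49, 49, 49, 49, 49, 49, 49, 49, 49, 49, 49, 49].

Derivation:
t=0: [21, 71, 34, 75, 26, 9, 79, 68, 26, 10, 37, 20, 63, 53, 87, 96, 69, 61, 15, 40, 91, 80, 59, 13, 63]
t=1: [27, 35, 38, 38, 28, 31, 30, 39, 35, 28, 22, 37, 41, 34, 33, 25, 28, 39, 37, 32, 12, 30, 34, 35, 36]
t=2: [43, 43, 46, 44, 42, 39, 44, 45, 44, 42, 40, 42, 46, 45, 42, 32, 42, 45, 45, 44, 35, 36, 44, 45, 44]
t=3: [47, 48, 48, 48, 48, 47, 48, 48, 48, 48, 46, 48, 48, 48, 48, 45, 46, 48, 48, 48, 44, 46, 48, 48, 48]
t=4: [49, 49, 49, 49, 49, 49, 49, 49, 49, 49, 49, 49, 49, 49, 49, 48, 49, 49, 49, 49, 48, 48, 49, 49, 49]
t=5: [49, 49, 49, 49, 49, 49, 49, 49, 49, 49, 49, 49, 49, 49, 49, 49, 49, 49, 49, 49, 49, 49, 49, 49, 49]
t=6: [49, 49, 49, 49, 49, 49, 49, 49, 49, 49, 49, 49, 49, 49, 49, 49, 49, 49, 49, 49, 49, 49, 49, 49, 49]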